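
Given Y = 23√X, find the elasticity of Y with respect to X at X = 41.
Elasticity = 1/2

Elasticity = (dY/dX) · (X/Y)

dY/dX = 23/(2·√X)
At X = 41: dY/dX = 23·√41/82, Y = 23·√41

Elasticity = (23·√41/82) · (41 / (23·√41)) = 1/2

Interpretation: for a small percentage change in X, the percentage change in Y is approximately 0.50 times as large.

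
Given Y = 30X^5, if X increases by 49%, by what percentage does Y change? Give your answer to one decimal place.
634.4%

For Y = 30X^5:
If X → X(1 + 0.49)
Then Y → Y · (1 + 0.49)^5
     ≈ Y · 7.3440

Percentage change = ((1 + 0.49)^5 − 1) × 100% ≈ 634.4%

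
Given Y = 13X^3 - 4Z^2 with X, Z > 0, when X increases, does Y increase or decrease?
Y increases

Taking the partial derivative:
∂Y/∂X = 39X^2

∂Y/∂X = 39X^2 > 0 (assuming positive values)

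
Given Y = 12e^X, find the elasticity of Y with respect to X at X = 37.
Elasticity = 37

Elasticity = (dY/dX) · (X/Y)

dY/dX = 12·e^X
At X = 37: dY/dX = 12·e^37, Y = 12·e^37

Elasticity = (12·e^37) · (37 / (12·e^37)) = 37

Interpretation: for a small percentage change in X, the percentage change in Y is approximately 37.00 times as large.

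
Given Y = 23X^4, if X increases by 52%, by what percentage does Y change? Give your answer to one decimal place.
433.8%

For Y = 23X^4:
If X → X(1 + 0.52)
Then Y → Y · (1 + 0.52)^4
     ≈ Y · 5.3379

Percentage change = ((1 + 0.52)^4 − 1) × 100% ≈ 433.8%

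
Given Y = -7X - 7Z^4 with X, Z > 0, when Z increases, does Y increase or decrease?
Y decreases

Taking the partial derivative:
∂Y/∂Z = -28Z^3

∂Y/∂Z = -28Z^3 < 0 (assuming positive values)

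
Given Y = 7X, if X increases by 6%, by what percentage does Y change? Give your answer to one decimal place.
6.0%

For Y = 7X:
If X → X(1 + 0.06)
Then Y → Y · (1 + 0.06)^1
     = Y · 1.0600

Percentage change = ((1 + 0.06)^1 − 1) × 100% = 6.0%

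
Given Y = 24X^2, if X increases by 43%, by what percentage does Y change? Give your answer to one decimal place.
104.5%

For Y = 24X^2:
If X → X(1 + 0.43)
Then Y → Y · (1 + 0.43)^2
     = Y · 2.0449

Percentage change = ((1 + 0.43)^2 − 1) × 100% ≈ 104.5%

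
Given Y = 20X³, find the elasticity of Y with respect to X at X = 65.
Elasticity = 3

Elasticity = (dY/dX) · (X/Y)

dY/dX = 60·X²
At X = 65: dY/dX = 253500, Y = 5492500

Elasticity = 253500 · (65 / 5492500) = 3

Interpretation: for a small percentage change in X, the percentage change in Y is approximately 3.00 times as large.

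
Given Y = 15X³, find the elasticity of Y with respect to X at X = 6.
Elasticity = 3

Elasticity = (dY/dX) · (X/Y)

dY/dX = 45·X²
At X = 6: dY/dX = 1620, Y = 3240

Elasticity = 1620 · (6 / 3240) = 3

Interpretation: for a small percentage change in X, the percentage change in Y is approximately 3.00 times as large.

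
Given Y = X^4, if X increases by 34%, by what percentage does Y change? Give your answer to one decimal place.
222.4%

For Y = X^4:
If X → X(1 + 0.34)
Then Y → Y · (1 + 0.34)^4
     ≈ Y · 3.2242

Percentage change = ((1 + 0.34)^4 − 1) × 100% ≈ 222.4%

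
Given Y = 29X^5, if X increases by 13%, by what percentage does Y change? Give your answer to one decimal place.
84.2%

For Y = 29X^5:
If X → X(1 + 0.13)
Then Y → Y · (1 + 0.13)^5
     ≈ Y · 1.8424

Percentage change = ((1 + 0.13)^5 − 1) × 100% ≈ 84.2%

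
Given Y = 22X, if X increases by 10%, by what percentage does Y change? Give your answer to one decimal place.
10.0%

For Y = 22X:
If X → X(1 + 0.1)
Then Y → Y · (1 + 0.1)^1
     = Y · 1.1000

Percentage change = ((1 + 0.1)^1 − 1) × 100% = 10.0%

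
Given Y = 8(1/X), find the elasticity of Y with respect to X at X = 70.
Elasticity = -1

Elasticity = (dY/dX) · (X/Y)

dY/dX = -8/X²
At X = 70: dY/dX = -2/1225, Y = 4/35

Elasticity = (-2/1225) · (70 / (4/35)) = -1

Interpretation: for a small percentage change in X, the percentage change in Y is approximately -1.00 times as large.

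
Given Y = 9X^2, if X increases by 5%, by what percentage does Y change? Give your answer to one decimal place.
10.3%

For Y = 9X^2:
If X → X(1 + 0.05)
Then Y → Y · (1 + 0.05)^2
     = Y · 1.1025

Percentage change = ((1 + 0.05)^2 − 1) × 100% ≈ 10.3%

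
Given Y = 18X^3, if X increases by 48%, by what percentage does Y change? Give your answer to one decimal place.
224.2%

For Y = 18X^3:
If X → X(1 + 0.48)
Then Y → Y · (1 + 0.48)^3
     ≈ Y · 3.2418

Percentage change = ((1 + 0.48)^3 − 1) × 100% ≈ 224.2%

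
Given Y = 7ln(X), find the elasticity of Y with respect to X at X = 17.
Elasticity = 1/ln(17) ≈ 0.3530

Elasticity = (dY/dX) · (X/Y)

dY/dX = 7/X
At X = 17: dY/dX = 7/17, Y = 7·ln(17)

Elasticity = (7/17) · (17 / (7·ln(17))) = 1/ln(17) ≈ 0.3530

Interpretation: for a small percentage change in X, the percentage change in Y is approximately 0.35 times as large.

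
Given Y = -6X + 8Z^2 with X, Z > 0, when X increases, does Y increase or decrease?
Y decreases

Taking the partial derivative:
∂Y/∂X = -6

∂Y/∂X = -6 < 0 (assuming positive values)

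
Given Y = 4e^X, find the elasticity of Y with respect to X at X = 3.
Elasticity = 3

Elasticity = (dY/dX) · (X/Y)

dY/dX = 4·e^X
At X = 3: dY/dX = 4·e^3, Y = 4·e^3

Elasticity = (4·e^3) · (3 / (4·e^3)) = 3

Interpretation: for a small percentage change in X, the percentage change in Y is approximately 3.00 times as large.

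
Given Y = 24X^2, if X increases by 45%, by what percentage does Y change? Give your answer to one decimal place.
110.3%

For Y = 24X^2:
If X → X(1 + 0.45)
Then Y → Y · (1 + 0.45)^2
     = Y · 2.1025

Percentage change = ((1 + 0.45)^2 − 1) × 100% ≈ 110.3%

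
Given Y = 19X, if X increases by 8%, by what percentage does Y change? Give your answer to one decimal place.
8.0%

For Y = 19X:
If X → X(1 + 0.08)
Then Y → Y · (1 + 0.08)^1
     = Y · 1.0800

Percentage change = ((1 + 0.08)^1 − 1) × 100% = 8.0%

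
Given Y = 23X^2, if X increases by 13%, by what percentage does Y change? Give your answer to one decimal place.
27.7%

For Y = 23X^2:
If X → X(1 + 0.13)
Then Y → Y · (1 + 0.13)^2
     = Y · 1.2769

Percentage change = ((1 + 0.13)^2 − 1) × 100% ≈ 27.7%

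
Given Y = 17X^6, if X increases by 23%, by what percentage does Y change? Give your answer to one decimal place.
246.3%

For Y = 17X^6:
If X → X(1 + 0.23)
Then Y → Y · (1 + 0.23)^6
     ≈ Y · 3.4628

Percentage change = ((1 + 0.23)^6 − 1) × 100% ≈ 246.3%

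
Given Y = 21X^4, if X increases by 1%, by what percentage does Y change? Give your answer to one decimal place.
4.1%

For Y = 21X^4:
If X → X(1 + 0.01)
Then Y → Y · (1 + 0.01)^4
     ≈ Y · 1.0406

Percentage change = ((1 + 0.01)^4 − 1) × 100% ≈ 4.1%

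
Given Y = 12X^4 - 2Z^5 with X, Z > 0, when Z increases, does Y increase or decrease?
Y decreases

Taking the partial derivative:
∂Y/∂Z = -10Z^4

∂Y/∂Z = -10Z^4 < 0 (assuming positive values)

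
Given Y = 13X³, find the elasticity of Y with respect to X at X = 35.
Elasticity = 3

Elasticity = (dY/dX) · (X/Y)

dY/dX = 39·X²
At X = 35: dY/dX = 47775, Y = 557375

Elasticity = 47775 · (35 / 557375) = 3

Interpretation: for a small percentage change in X, the percentage change in Y is approximately 3.00 times as large.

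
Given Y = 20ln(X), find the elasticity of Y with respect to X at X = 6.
Elasticity = 1/ln(6) ≈ 0.5581

Elasticity = (dY/dX) · (X/Y)

dY/dX = 20/X
At X = 6: dY/dX = 10/3, Y = 20·ln(6)

Elasticity = (10/3) · (6 / (20·ln(6))) = 1/ln(6) ≈ 0.5581

Interpretation: for a small percentage change in X, the percentage change in Y is approximately 0.56 times as large.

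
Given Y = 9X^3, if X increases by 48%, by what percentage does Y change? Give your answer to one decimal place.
224.2%

For Y = 9X^3:
If X → X(1 + 0.48)
Then Y → Y · (1 + 0.48)^3
     ≈ Y · 3.2418

Percentage change = ((1 + 0.48)^3 − 1) × 100% ≈ 224.2%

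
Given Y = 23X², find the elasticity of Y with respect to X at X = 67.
Elasticity = 2

Elasticity = (dY/dX) · (X/Y)

dY/dX = 46·X
At X = 67: dY/dX = 3082, Y = 103247

Elasticity = 3082 · (67 / 103247) = 2

Interpretation: for a small percentage change in X, the percentage change in Y is approximately 2.00 times as large.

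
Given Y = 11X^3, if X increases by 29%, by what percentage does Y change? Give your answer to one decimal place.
114.7%

For Y = 11X^3:
If X → X(1 + 0.29)
Then Y → Y · (1 + 0.29)^3
     ≈ Y · 2.1467

Percentage change = ((1 + 0.29)^3 − 1) × 100% ≈ 114.7%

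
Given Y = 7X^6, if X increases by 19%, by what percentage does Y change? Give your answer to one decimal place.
184.0%

For Y = 7X^6:
If X → X(1 + 0.19)
Then Y → Y · (1 + 0.19)^6
     ≈ Y · 2.8398

Percentage change = ((1 + 0.19)^6 − 1) × 100% ≈ 184.0%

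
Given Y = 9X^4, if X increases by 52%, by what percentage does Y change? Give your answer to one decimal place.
433.8%

For Y = 9X^4:
If X → X(1 + 0.52)
Then Y → Y · (1 + 0.52)^4
     ≈ Y · 5.3379

Percentage change = ((1 + 0.52)^4 − 1) × 100% ≈ 433.8%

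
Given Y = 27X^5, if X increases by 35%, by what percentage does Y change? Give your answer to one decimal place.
348.4%

For Y = 27X^5:
If X → X(1 + 0.35)
Then Y → Y · (1 + 0.35)^5
     ≈ Y · 4.4840

Percentage change = ((1 + 0.35)^5 − 1) × 100% ≈ 348.4%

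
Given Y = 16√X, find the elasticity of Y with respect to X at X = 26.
Elasticity = 1/2

Elasticity = (dY/dX) · (X/Y)

dY/dX = 8/√X
At X = 26: dY/dX = 4·√26/13, Y = 16·√26

Elasticity = (4·√26/13) · (26 / (16·√26)) = 1/2

Interpretation: for a small percentage change in X, the percentage change in Y is approximately 0.50 times as large.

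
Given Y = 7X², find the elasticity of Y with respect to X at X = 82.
Elasticity = 2

Elasticity = (dY/dX) · (X/Y)

dY/dX = 14·X
At X = 82: dY/dX = 1148, Y = 47068

Elasticity = 1148 · (82 / 47068) = 2

Interpretation: for a small percentage change in X, the percentage change in Y is approximately 2.00 times as large.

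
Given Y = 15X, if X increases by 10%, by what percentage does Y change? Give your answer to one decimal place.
10.0%

For Y = 15X:
If X → X(1 + 0.1)
Then Y → Y · (1 + 0.1)^1
     = Y · 1.1000

Percentage change = ((1 + 0.1)^1 − 1) × 100% = 10.0%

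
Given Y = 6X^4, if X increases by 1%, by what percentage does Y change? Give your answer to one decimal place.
4.1%

For Y = 6X^4:
If X → X(1 + 0.01)
Then Y → Y · (1 + 0.01)^4
     ≈ Y · 1.0406

Percentage change = ((1 + 0.01)^4 − 1) × 100% ≈ 4.1%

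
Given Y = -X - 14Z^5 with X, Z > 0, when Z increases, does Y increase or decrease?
Y decreases

Taking the partial derivative:
∂Y/∂Z = -70Z^4

∂Y/∂Z = -70Z^4 < 0 (assuming positive values)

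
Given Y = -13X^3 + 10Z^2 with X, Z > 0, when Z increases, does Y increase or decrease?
Y increases

Taking the partial derivative:
∂Y/∂Z = 20Z

∂Y/∂Z = 20Z > 0 (assuming positive values)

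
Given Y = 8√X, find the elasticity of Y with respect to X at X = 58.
Elasticity = 1/2

Elasticity = (dY/dX) · (X/Y)

dY/dX = 4/√X
At X = 58: dY/dX = 2·√58/29, Y = 8·√58

Elasticity = (2·√58/29) · (58 / (8·√58)) = 1/2

Interpretation: for a small percentage change in X, the percentage change in Y is approximately 0.50 times as large.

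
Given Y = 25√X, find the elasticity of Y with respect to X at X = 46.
Elasticity = 1/2

Elasticity = (dY/dX) · (X/Y)

dY/dX = 25/(2·√X)
At X = 46: dY/dX = 25·√46/92, Y = 25·√46

Elasticity = (25·√46/92) · (46 / (25·√46)) = 1/2

Interpretation: for a small percentage change in X, the percentage change in Y is approximately 0.50 times as large.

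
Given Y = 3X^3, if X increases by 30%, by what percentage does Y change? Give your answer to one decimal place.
119.7%

For Y = 3X^3:
If X → X(1 + 0.3)
Then Y → Y · (1 + 0.3)^3
     = Y · 2.1970

Percentage change = ((1 + 0.3)^3 − 1) × 100% = 119.7%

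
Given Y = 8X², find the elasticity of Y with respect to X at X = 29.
Elasticity = 2

Elasticity = (dY/dX) · (X/Y)

dY/dX = 16·X
At X = 29: dY/dX = 464, Y = 6728

Elasticity = 464 · (29 / 6728) = 2

Interpretation: for a small percentage change in X, the percentage change in Y is approximately 2.00 times as large.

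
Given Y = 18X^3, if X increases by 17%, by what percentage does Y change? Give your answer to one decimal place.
60.2%

For Y = 18X^3:
If X → X(1 + 0.17)
Then Y → Y · (1 + 0.17)^3
     ≈ Y · 1.6016

Percentage change = ((1 + 0.17)^3 − 1) × 100% ≈ 60.2%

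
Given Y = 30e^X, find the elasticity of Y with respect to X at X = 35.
Elasticity = 35

Elasticity = (dY/dX) · (X/Y)

dY/dX = 30·e^X
At X = 35: dY/dX = 30·e^35, Y = 30·e^35

Elasticity = (30·e^35) · (35 / (30·e^35)) = 35

Interpretation: for a small percentage change in X, the percentage change in Y is approximately 35.00 times as large.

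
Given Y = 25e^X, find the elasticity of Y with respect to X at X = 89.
Elasticity = 89

Elasticity = (dY/dX) · (X/Y)

dY/dX = 25·e^X
At X = 89: dY/dX = 25·e^89, Y = 25·e^89

Elasticity = (25·e^89) · (89 / (25·e^89)) = 89

Interpretation: for a small percentage change in X, the percentage change in Y is approximately 89.00 times as large.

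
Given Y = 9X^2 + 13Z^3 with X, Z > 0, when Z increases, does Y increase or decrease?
Y increases

Taking the partial derivative:
∂Y/∂Z = 39Z^2

∂Y/∂Z = 39Z^2 > 0 (assuming positive values)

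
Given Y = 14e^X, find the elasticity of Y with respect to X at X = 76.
Elasticity = 76

Elasticity = (dY/dX) · (X/Y)

dY/dX = 14·e^X
At X = 76: dY/dX = 14·e^76, Y = 14·e^76

Elasticity = (14·e^76) · (76 / (14·e^76)) = 76

Interpretation: for a small percentage change in X, the percentage change in Y is approximately 76.00 times as large.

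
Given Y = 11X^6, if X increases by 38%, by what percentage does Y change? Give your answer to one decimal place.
590.7%

For Y = 11X^6:
If X → X(1 + 0.38)
Then Y → Y · (1 + 0.38)^6
     ≈ Y · 6.9068

Percentage change = ((1 + 0.38)^6 − 1) × 100% ≈ 590.7%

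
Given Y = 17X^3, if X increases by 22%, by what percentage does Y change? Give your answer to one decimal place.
81.6%

For Y = 17X^3:
If X → X(1 + 0.22)
Then Y → Y · (1 + 0.22)^3
     ≈ Y · 1.8158

Percentage change = ((1 + 0.22)^3 − 1) × 100% ≈ 81.6%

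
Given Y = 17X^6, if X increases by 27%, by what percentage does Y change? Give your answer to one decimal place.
319.6%

For Y = 17X^6:
If X → X(1 + 0.27)
Then Y → Y · (1 + 0.27)^6
     ≈ Y · 4.1959

Percentage change = ((1 + 0.27)^6 − 1) × 100% ≈ 319.6%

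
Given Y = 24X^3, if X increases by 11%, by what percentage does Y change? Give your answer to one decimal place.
36.8%

For Y = 24X^3:
If X → X(1 + 0.11)
Then Y → Y · (1 + 0.11)^3
     ≈ Y · 1.3676

Percentage change = ((1 + 0.11)^3 − 1) × 100% ≈ 36.8%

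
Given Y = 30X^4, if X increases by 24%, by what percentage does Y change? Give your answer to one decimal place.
136.4%

For Y = 30X^4:
If X → X(1 + 0.24)
Then Y → Y · (1 + 0.24)^4
     ≈ Y · 2.3642

Percentage change = ((1 + 0.24)^4 − 1) × 100% ≈ 136.4%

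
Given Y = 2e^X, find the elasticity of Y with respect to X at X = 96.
Elasticity = 96

Elasticity = (dY/dX) · (X/Y)

dY/dX = 2·e^X
At X = 96: dY/dX = 2·e^96, Y = 2·e^96

Elasticity = (2·e^96) · (96 / (2·e^96)) = 96

Interpretation: for a small percentage change in X, the percentage change in Y is approximately 96.00 times as large.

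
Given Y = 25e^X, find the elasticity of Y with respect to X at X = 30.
Elasticity = 30

Elasticity = (dY/dX) · (X/Y)

dY/dX = 25·e^X
At X = 30: dY/dX = 25·e^30, Y = 25·e^30

Elasticity = (25·e^30) · (30 / (25·e^30)) = 30

Interpretation: for a small percentage change in X, the percentage change in Y is approximately 30.00 times as large.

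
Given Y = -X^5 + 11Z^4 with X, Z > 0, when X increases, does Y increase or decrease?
Y decreases

Taking the partial derivative:
∂Y/∂X = -5X^4

∂Y/∂X = -5X^4 < 0 (assuming positive values)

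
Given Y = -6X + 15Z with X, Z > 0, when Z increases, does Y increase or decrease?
Y increases

Taking the partial derivative:
∂Y/∂Z = 15

∂Y/∂Z = 15 > 0 (assuming positive values)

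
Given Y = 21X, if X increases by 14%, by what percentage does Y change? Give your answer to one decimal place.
14.0%

For Y = 21X:
If X → X(1 + 0.14)
Then Y → Y · (1 + 0.14)^1
     = Y · 1.1400

Percentage change = ((1 + 0.14)^1 − 1) × 100% = 14.0%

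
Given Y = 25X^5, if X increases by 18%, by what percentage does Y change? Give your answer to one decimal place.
128.8%

For Y = 25X^5:
If X → X(1 + 0.18)
Then Y → Y · (1 + 0.18)^5
     ≈ Y · 2.2878

Percentage change = ((1 + 0.18)^5 − 1) × 100% ≈ 128.8%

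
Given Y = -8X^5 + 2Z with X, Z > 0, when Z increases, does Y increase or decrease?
Y increases

Taking the partial derivative:
∂Y/∂Z = 2

∂Y/∂Z = 2 > 0 (assuming positive values)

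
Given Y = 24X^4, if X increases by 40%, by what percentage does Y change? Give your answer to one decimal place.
284.2%

For Y = 24X^4:
If X → X(1 + 0.4)
Then Y → Y · (1 + 0.4)^4
     = Y · 3.8416

Percentage change = ((1 + 0.4)^4 − 1) × 100% ≈ 284.2%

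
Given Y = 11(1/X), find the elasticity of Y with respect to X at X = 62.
Elasticity = -1

Elasticity = (dY/dX) · (X/Y)

dY/dX = -11/X²
At X = 62: dY/dX = -11/3844, Y = 11/62

Elasticity = (-11/3844) · (62 / (11/62)) = -1

Interpretation: for a small percentage change in X, the percentage change in Y is approximately -1.00 times as large.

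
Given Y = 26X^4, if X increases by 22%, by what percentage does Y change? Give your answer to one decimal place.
121.5%

For Y = 26X^4:
If X → X(1 + 0.22)
Then Y → Y · (1 + 0.22)^4
     ≈ Y · 2.2153

Percentage change = ((1 + 0.22)^4 − 1) × 100% ≈ 121.5%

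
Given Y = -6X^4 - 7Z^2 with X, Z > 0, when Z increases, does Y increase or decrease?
Y decreases

Taking the partial derivative:
∂Y/∂Z = -14Z

∂Y/∂Z = -14Z < 0 (assuming positive values)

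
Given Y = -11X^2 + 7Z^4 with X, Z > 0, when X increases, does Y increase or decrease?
Y decreases

Taking the partial derivative:
∂Y/∂X = -22X

∂Y/∂X = -22X < 0 (assuming positive values)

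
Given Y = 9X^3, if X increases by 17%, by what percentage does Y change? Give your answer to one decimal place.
60.2%

For Y = 9X^3:
If X → X(1 + 0.17)
Then Y → Y · (1 + 0.17)^3
     ≈ Y · 1.6016

Percentage change = ((1 + 0.17)^3 − 1) × 100% ≈ 60.2%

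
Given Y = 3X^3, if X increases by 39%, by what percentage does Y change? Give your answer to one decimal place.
168.6%

For Y = 3X^3:
If X → X(1 + 0.39)
Then Y → Y · (1 + 0.39)^3
     ≈ Y · 2.6856

Percentage change = ((1 + 0.39)^3 − 1) × 100% ≈ 168.6%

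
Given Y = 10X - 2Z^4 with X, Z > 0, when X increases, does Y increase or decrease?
Y increases

Taking the partial derivative:
∂Y/∂X = 10

∂Y/∂X = 10 > 0 (assuming positive values)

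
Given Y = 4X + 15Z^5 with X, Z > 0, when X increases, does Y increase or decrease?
Y increases

Taking the partial derivative:
∂Y/∂X = 4

∂Y/∂X = 4 > 0 (assuming positive values)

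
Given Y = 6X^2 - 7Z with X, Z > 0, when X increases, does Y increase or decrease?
Y increases

Taking the partial derivative:
∂Y/∂X = 12X

∂Y/∂X = 12X > 0 (assuming positive values)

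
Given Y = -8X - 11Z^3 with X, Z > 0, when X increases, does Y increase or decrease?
Y decreases

Taking the partial derivative:
∂Y/∂X = -8

∂Y/∂X = -8 < 0 (assuming positive values)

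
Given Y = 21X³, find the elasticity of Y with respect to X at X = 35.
Elasticity = 3

Elasticity = (dY/dX) · (X/Y)

dY/dX = 63·X²
At X = 35: dY/dX = 77175, Y = 900375

Elasticity = 77175 · (35 / 900375) = 3

Interpretation: for a small percentage change in X, the percentage change in Y is approximately 3.00 times as large.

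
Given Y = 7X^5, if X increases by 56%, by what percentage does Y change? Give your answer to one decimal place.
823.9%

For Y = 7X^5:
If X → X(1 + 0.56)
Then Y → Y · (1 + 0.56)^5
     ≈ Y · 9.2390

Percentage change = ((1 + 0.56)^5 − 1) × 100% ≈ 823.9%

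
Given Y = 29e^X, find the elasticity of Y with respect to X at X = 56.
Elasticity = 56

Elasticity = (dY/dX) · (X/Y)

dY/dX = 29·e^X
At X = 56: dY/dX = 29·e^56, Y = 29·e^56

Elasticity = (29·e^56) · (56 / (29·e^56)) = 56

Interpretation: for a small percentage change in X, the percentage change in Y is approximately 56.00 times as large.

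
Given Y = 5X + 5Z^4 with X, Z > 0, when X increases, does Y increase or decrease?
Y increases

Taking the partial derivative:
∂Y/∂X = 5

∂Y/∂X = 5 > 0 (assuming positive values)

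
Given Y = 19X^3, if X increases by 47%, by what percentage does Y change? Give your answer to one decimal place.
217.7%

For Y = 19X^3:
If X → X(1 + 0.47)
Then Y → Y · (1 + 0.47)^3
     ≈ Y · 3.1765

Percentage change = ((1 + 0.47)^3 − 1) × 100% ≈ 217.7%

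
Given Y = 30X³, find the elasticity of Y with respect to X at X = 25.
Elasticity = 3

Elasticity = (dY/dX) · (X/Y)

dY/dX = 90·X²
At X = 25: dY/dX = 56250, Y = 468750

Elasticity = 56250 · (25 / 468750) = 3

Interpretation: for a small percentage change in X, the percentage change in Y is approximately 3.00 times as large.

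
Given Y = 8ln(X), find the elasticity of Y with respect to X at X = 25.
Elasticity = 1/ln(25) ≈ 0.3107

Elasticity = (dY/dX) · (X/Y)

dY/dX = 8/X
At X = 25: dY/dX = 8/25, Y = 8·ln(25)

Elasticity = (8/25) · (25 / (8·ln(25))) = 1/ln(25) ≈ 0.3107

Interpretation: for a small percentage change in X, the percentage change in Y is approximately 0.31 times as large.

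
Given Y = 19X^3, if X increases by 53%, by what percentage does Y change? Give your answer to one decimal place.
258.2%

For Y = 19X^3:
If X → X(1 + 0.53)
Then Y → Y · (1 + 0.53)^3
     ≈ Y · 3.5816

Percentage change = ((1 + 0.53)^3 − 1) × 100% ≈ 258.2%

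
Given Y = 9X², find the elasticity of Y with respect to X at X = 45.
Elasticity = 2

Elasticity = (dY/dX) · (X/Y)

dY/dX = 18·X
At X = 45: dY/dX = 810, Y = 18225

Elasticity = 810 · (45 / 18225) = 2

Interpretation: for a small percentage change in X, the percentage change in Y is approximately 2.00 times as large.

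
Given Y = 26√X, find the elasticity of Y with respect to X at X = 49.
Elasticity = 1/2

Elasticity = (dY/dX) · (X/Y)

dY/dX = 13/√X
At X = 49: dY/dX = 13/7, Y = 182

Elasticity = (13/7) · (49 / 182) = 1/2

Interpretation: for a small percentage change in X, the percentage change in Y is approximately 0.50 times as large.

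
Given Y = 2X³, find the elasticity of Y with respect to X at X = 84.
Elasticity = 3

Elasticity = (dY/dX) · (X/Y)

dY/dX = 6·X²
At X = 84: dY/dX = 42336, Y = 1185408

Elasticity = 42336 · (84 / 1185408) = 3

Interpretation: for a small percentage change in X, the percentage change in Y is approximately 3.00 times as large.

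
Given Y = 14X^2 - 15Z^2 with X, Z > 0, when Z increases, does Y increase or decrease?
Y decreases

Taking the partial derivative:
∂Y/∂Z = -30Z

∂Y/∂Z = -30Z < 0 (assuming positive values)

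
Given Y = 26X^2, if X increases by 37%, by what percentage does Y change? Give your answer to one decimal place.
87.7%

For Y = 26X^2:
If X → X(1 + 0.37)
Then Y → Y · (1 + 0.37)^2
     = Y · 1.8769

Percentage change = ((1 + 0.37)^2 − 1) × 100% ≈ 87.7%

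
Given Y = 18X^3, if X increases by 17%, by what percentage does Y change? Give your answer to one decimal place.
60.2%

For Y = 18X^3:
If X → X(1 + 0.17)
Then Y → Y · (1 + 0.17)^3
     ≈ Y · 1.6016

Percentage change = ((1 + 0.17)^3 − 1) × 100% ≈ 60.2%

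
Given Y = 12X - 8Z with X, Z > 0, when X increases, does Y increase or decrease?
Y increases

Taking the partial derivative:
∂Y/∂X = 12

∂Y/∂X = 12 > 0 (assuming positive values)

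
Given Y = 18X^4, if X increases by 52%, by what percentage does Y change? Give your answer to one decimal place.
433.8%

For Y = 18X^4:
If X → X(1 + 0.52)
Then Y → Y · (1 + 0.52)^4
     ≈ Y · 5.3379

Percentage change = ((1 + 0.52)^4 − 1) × 100% ≈ 433.8%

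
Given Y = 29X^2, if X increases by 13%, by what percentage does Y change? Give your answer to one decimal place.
27.7%

For Y = 29X^2:
If X → X(1 + 0.13)
Then Y → Y · (1 + 0.13)^2
     = Y · 1.2769

Percentage change = ((1 + 0.13)^2 − 1) × 100% ≈ 27.7%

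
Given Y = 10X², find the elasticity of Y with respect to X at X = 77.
Elasticity = 2

Elasticity = (dY/dX) · (X/Y)

dY/dX = 20·X
At X = 77: dY/dX = 1540, Y = 59290

Elasticity = 1540 · (77 / 59290) = 2

Interpretation: for a small percentage change in X, the percentage change in Y is approximately 2.00 times as large.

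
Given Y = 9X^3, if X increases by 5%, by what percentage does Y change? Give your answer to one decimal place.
15.8%

For Y = 9X^3:
If X → X(1 + 0.05)
Then Y → Y · (1 + 0.05)^3
     ≈ Y · 1.1576

Percentage change = ((1 + 0.05)^3 − 1) × 100% ≈ 15.8%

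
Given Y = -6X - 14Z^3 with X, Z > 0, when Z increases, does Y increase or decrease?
Y decreases

Taking the partial derivative:
∂Y/∂Z = -42Z^2

∂Y/∂Z = -42Z^2 < 0 (assuming positive values)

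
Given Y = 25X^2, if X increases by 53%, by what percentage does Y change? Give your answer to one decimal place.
134.1%

For Y = 25X^2:
If X → X(1 + 0.53)
Then Y → Y · (1 + 0.53)^2
     = Y · 2.3409

Percentage change = ((1 + 0.53)^2 − 1) × 100% ≈ 134.1%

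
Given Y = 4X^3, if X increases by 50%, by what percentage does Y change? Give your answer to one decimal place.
237.5%

For Y = 4X^3:
If X → X(1 + 0.5)
Then Y → Y · (1 + 0.5)^3
     = Y · 3.3750

Percentage change = ((1 + 0.5)^3 − 1) × 100% = 237.5%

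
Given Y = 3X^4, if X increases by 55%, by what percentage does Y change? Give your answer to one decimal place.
477.2%

For Y = 3X^4:
If X → X(1 + 0.55)
Then Y → Y · (1 + 0.55)^4
     ≈ Y · 5.7720

Percentage change = ((1 + 0.55)^4 − 1) × 100% ≈ 477.2%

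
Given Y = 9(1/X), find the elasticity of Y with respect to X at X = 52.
Elasticity = -1

Elasticity = (dY/dX) · (X/Y)

dY/dX = -9/X²
At X = 52: dY/dX = -9/2704, Y = 9/52

Elasticity = (-9/2704) · (52 / (9/52)) = -1

Interpretation: for a small percentage change in X, the percentage change in Y is approximately -1.00 times as large.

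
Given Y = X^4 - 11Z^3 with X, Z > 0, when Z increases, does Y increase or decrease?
Y decreases

Taking the partial derivative:
∂Y/∂Z = -33Z^2

∂Y/∂Z = -33Z^2 < 0 (assuming positive values)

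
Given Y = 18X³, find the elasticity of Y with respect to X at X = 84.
Elasticity = 3

Elasticity = (dY/dX) · (X/Y)

dY/dX = 54·X²
At X = 84: dY/dX = 381024, Y = 10668672

Elasticity = 381024 · (84 / 10668672) = 3

Interpretation: for a small percentage change in X, the percentage change in Y is approximately 3.00 times as large.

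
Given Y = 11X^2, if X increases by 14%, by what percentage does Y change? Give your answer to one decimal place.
30.0%

For Y = 11X^2:
If X → X(1 + 0.14)
Then Y → Y · (1 + 0.14)^2
     = Y · 1.2996

Percentage change = ((1 + 0.14)^2 − 1) × 100% ≈ 30.0%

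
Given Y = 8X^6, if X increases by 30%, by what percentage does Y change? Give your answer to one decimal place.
382.7%

For Y = 8X^6:
If X → X(1 + 0.3)
Then Y → Y · (1 + 0.3)^6
     ≈ Y · 4.8268

Percentage change = ((1 + 0.3)^6 − 1) × 100% ≈ 382.7%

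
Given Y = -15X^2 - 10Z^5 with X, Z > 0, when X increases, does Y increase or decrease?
Y decreases

Taking the partial derivative:
∂Y/∂X = -30X

∂Y/∂X = -30X < 0 (assuming positive values)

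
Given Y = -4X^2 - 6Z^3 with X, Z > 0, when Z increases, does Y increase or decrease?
Y decreases

Taking the partial derivative:
∂Y/∂Z = -18Z^2

∂Y/∂Z = -18Z^2 < 0 (assuming positive values)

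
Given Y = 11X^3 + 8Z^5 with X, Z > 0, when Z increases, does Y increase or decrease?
Y increases

Taking the partial derivative:
∂Y/∂Z = 40Z^4

∂Y/∂Z = 40Z^4 > 0 (assuming positive values)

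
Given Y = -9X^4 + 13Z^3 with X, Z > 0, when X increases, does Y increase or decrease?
Y decreases

Taking the partial derivative:
∂Y/∂X = -36X^3

∂Y/∂X = -36X^3 < 0 (assuming positive values)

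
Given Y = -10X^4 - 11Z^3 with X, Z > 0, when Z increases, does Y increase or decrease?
Y decreases

Taking the partial derivative:
∂Y/∂Z = -33Z^2

∂Y/∂Z = -33Z^2 < 0 (assuming positive values)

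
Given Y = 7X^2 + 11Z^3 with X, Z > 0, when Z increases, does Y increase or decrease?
Y increases

Taking the partial derivative:
∂Y/∂Z = 33Z^2

∂Y/∂Z = 33Z^2 > 0 (assuming positive values)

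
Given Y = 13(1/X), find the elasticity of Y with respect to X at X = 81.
Elasticity = -1

Elasticity = (dY/dX) · (X/Y)

dY/dX = -13/X²
At X = 81: dY/dX = -13/6561, Y = 13/81

Elasticity = (-13/6561) · (81 / (13/81)) = -1

Interpretation: for a small percentage change in X, the percentage change in Y is approximately -1.00 times as large.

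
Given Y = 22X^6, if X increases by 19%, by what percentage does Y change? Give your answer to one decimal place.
184.0%

For Y = 22X^6:
If X → X(1 + 0.19)
Then Y → Y · (1 + 0.19)^6
     ≈ Y · 2.8398

Percentage change = ((1 + 0.19)^6 − 1) × 100% ≈ 184.0%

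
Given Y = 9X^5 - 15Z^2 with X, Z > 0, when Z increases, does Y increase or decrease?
Y decreases

Taking the partial derivative:
∂Y/∂Z = -30Z

∂Y/∂Z = -30Z < 0 (assuming positive values)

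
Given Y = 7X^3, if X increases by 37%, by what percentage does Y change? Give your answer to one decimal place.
157.1%

For Y = 7X^3:
If X → X(1 + 0.37)
Then Y → Y · (1 + 0.37)^3
     ≈ Y · 2.5714

Percentage change = ((1 + 0.37)^3 − 1) × 100% ≈ 157.1%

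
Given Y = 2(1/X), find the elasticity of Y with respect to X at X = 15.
Elasticity = -1

Elasticity = (dY/dX) · (X/Y)

dY/dX = -2/X²
At X = 15: dY/dX = -2/225, Y = 2/15

Elasticity = (-2/225) · (15 / (2/15)) = -1

Interpretation: for a small percentage change in X, the percentage change in Y is approximately -1.00 times as large.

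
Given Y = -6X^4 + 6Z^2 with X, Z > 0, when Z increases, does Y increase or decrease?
Y increases

Taking the partial derivative:
∂Y/∂Z = 12Z

∂Y/∂Z = 12Z > 0 (assuming positive values)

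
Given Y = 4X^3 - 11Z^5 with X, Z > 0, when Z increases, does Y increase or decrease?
Y decreases

Taking the partial derivative:
∂Y/∂Z = -55Z^4

∂Y/∂Z = -55Z^4 < 0 (assuming positive values)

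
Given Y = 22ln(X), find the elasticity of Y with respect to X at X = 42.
Elasticity = 1/ln(42) ≈ 0.2675

Elasticity = (dY/dX) · (X/Y)

dY/dX = 22/X
At X = 42: dY/dX = 11/21, Y = 22·ln(42)

Elasticity = (11/21) · (42 / (22·ln(42))) = 1/ln(42) ≈ 0.2675

Interpretation: for a small percentage change in X, the percentage change in Y is approximately 0.27 times as large.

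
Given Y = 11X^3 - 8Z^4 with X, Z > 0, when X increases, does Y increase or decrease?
Y increases

Taking the partial derivative:
∂Y/∂X = 33X^2

∂Y/∂X = 33X^2 > 0 (assuming positive values)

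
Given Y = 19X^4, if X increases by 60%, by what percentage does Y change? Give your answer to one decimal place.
555.4%

For Y = 19X^4:
If X → X(1 + 0.6)
Then Y → Y · (1 + 0.6)^4
     = Y · 6.5536

Percentage change = ((1 + 0.6)^4 − 1) × 100% ≈ 555.4%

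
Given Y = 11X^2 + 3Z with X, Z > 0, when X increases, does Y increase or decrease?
Y increases

Taking the partial derivative:
∂Y/∂X = 22X

∂Y/∂X = 22X > 0 (assuming positive values)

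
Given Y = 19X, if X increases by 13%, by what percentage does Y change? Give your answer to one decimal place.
13.0%

For Y = 19X:
If X → X(1 + 0.13)
Then Y → Y · (1 + 0.13)^1
     = Y · 1.1300

Percentage change = ((1 + 0.13)^1 − 1) × 100% = 13.0%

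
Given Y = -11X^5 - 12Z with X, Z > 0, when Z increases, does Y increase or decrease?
Y decreases

Taking the partial derivative:
∂Y/∂Z = -12

∂Y/∂Z = -12 < 0 (assuming positive values)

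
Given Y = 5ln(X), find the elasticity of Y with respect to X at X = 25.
Elasticity = 1/ln(25) ≈ 0.3107

Elasticity = (dY/dX) · (X/Y)

dY/dX = 5/X
At X = 25: dY/dX = 1/5, Y = 5·ln(25)

Elasticity = (1/5) · (25 / (5·ln(25))) = 1/ln(25) ≈ 0.3107

Interpretation: for a small percentage change in X, the percentage change in Y is approximately 0.31 times as large.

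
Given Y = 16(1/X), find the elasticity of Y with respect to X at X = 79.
Elasticity = -1

Elasticity = (dY/dX) · (X/Y)

dY/dX = -16/X²
At X = 79: dY/dX = -16/6241, Y = 16/79

Elasticity = (-16/6241) · (79 / (16/79)) = -1

Interpretation: for a small percentage change in X, the percentage change in Y is approximately -1.00 times as large.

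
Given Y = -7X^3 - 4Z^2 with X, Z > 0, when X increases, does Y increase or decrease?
Y decreases

Taking the partial derivative:
∂Y/∂X = -21X^2

∂Y/∂X = -21X^2 < 0 (assuming positive values)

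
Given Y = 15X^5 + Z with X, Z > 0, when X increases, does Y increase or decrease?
Y increases

Taking the partial derivative:
∂Y/∂X = 75X^4

∂Y/∂X = 75X^4 > 0 (assuming positive values)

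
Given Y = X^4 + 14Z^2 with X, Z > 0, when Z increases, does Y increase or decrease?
Y increases

Taking the partial derivative:
∂Y/∂Z = 28Z

∂Y/∂Z = 28Z > 0 (assuming positive values)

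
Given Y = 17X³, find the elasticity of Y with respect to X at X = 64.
Elasticity = 3

Elasticity = (dY/dX) · (X/Y)

dY/dX = 51·X²
At X = 64: dY/dX = 208896, Y = 4456448

Elasticity = 208896 · (64 / 4456448) = 3

Interpretation: for a small percentage change in X, the percentage change in Y is approximately 3.00 times as large.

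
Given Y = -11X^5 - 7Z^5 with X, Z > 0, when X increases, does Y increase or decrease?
Y decreases

Taking the partial derivative:
∂Y/∂X = -55X^4

∂Y/∂X = -55X^4 < 0 (assuming positive values)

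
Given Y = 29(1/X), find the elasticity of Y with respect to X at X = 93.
Elasticity = -1

Elasticity = (dY/dX) · (X/Y)

dY/dX = -29/X²
At X = 93: dY/dX = -29/8649, Y = 29/93

Elasticity = (-29/8649) · (93 / (29/93)) = -1

Interpretation: for a small percentage change in X, the percentage change in Y is approximately -1.00 times as large.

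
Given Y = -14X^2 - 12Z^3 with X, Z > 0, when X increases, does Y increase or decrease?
Y decreases

Taking the partial derivative:
∂Y/∂X = -28X

∂Y/∂X = -28X < 0 (assuming positive values)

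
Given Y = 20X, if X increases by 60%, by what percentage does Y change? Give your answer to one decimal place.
60.0%

For Y = 20X:
If X → X(1 + 0.6)
Then Y → Y · (1 + 0.6)^1
     = Y · 1.6000

Percentage change = ((1 + 0.6)^1 − 1) × 100% = 60.0%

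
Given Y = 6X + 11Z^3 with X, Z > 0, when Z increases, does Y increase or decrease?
Y increases

Taking the partial derivative:
∂Y/∂Z = 33Z^2

∂Y/∂Z = 33Z^2 > 0 (assuming positive values)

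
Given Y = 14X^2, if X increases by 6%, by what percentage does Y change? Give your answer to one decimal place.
12.4%

For Y = 14X^2:
If X → X(1 + 0.06)
Then Y → Y · (1 + 0.06)^2
     = Y · 1.1236

Percentage change = ((1 + 0.06)^2 − 1) × 100% ≈ 12.4%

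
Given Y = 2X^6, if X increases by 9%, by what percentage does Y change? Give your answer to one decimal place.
67.7%

For Y = 2X^6:
If X → X(1 + 0.09)
Then Y → Y · (1 + 0.09)^6
     ≈ Y · 1.6771

Percentage change = ((1 + 0.09)^6 − 1) × 100% ≈ 67.7%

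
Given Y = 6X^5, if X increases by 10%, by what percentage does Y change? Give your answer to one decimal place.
61.1%

For Y = 6X^5:
If X → X(1 + 0.1)
Then Y → Y · (1 + 0.1)^5
     ≈ Y · 1.6105

Percentage change = ((1 + 0.1)^5 − 1) × 100% ≈ 61.1%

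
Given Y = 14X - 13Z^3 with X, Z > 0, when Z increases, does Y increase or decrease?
Y decreases

Taking the partial derivative:
∂Y/∂Z = -39Z^2

∂Y/∂Z = -39Z^2 < 0 (assuming positive values)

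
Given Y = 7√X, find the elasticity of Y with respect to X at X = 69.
Elasticity = 1/2

Elasticity = (dY/dX) · (X/Y)

dY/dX = 7/(2·√X)
At X = 69: dY/dX = 7·√69/138, Y = 7·√69

Elasticity = (7·√69/138) · (69 / (7·√69)) = 1/2

Interpretation: for a small percentage change in X, the percentage change in Y is approximately 0.50 times as large.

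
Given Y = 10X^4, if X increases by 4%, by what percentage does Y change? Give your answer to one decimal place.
17.0%

For Y = 10X^4:
If X → X(1 + 0.04)
Then Y → Y · (1 + 0.04)^4
     ≈ Y · 1.1699

Percentage change = ((1 + 0.04)^4 − 1) × 100% ≈ 17.0%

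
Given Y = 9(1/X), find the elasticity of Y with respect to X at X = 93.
Elasticity = -1

Elasticity = (dY/dX) · (X/Y)

dY/dX = -9/X²
At X = 93: dY/dX = -1/961, Y = 3/31

Elasticity = (-1/961) · (93 / (3/31)) = -1

Interpretation: for a small percentage change in X, the percentage change in Y is approximately -1.00 times as large.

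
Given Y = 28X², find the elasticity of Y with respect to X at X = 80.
Elasticity = 2

Elasticity = (dY/dX) · (X/Y)

dY/dX = 56·X
At X = 80: dY/dX = 4480, Y = 179200

Elasticity = 4480 · (80 / 179200) = 2

Interpretation: for a small percentage change in X, the percentage change in Y is approximately 2.00 times as large.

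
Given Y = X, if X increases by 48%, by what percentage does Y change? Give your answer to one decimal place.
48.0%

For Y = X:
If X → X(1 + 0.48)
Then Y → Y · (1 + 0.48)^1
     = Y · 1.4800

Percentage change = ((1 + 0.48)^1 − 1) × 100% = 48.0%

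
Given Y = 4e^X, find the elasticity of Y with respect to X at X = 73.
Elasticity = 73

Elasticity = (dY/dX) · (X/Y)

dY/dX = 4·e^X
At X = 73: dY/dX = 4·e^73, Y = 4·e^73

Elasticity = (4·e^73) · (73 / (4·e^73)) = 73

Interpretation: for a small percentage change in X, the percentage change in Y is approximately 73.00 times as large.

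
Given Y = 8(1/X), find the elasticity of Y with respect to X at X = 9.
Elasticity = -1

Elasticity = (dY/dX) · (X/Y)

dY/dX = -8/X²
At X = 9: dY/dX = -8/81, Y = 8/9

Elasticity = (-8/81) · (9 / (8/9)) = -1

Interpretation: for a small percentage change in X, the percentage change in Y is approximately -1.00 times as large.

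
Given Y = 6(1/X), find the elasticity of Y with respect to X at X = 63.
Elasticity = -1

Elasticity = (dY/dX) · (X/Y)

dY/dX = -6/X²
At X = 63: dY/dX = -2/1323, Y = 2/21

Elasticity = (-2/1323) · (63 / (2/21)) = -1

Interpretation: for a small percentage change in X, the percentage change in Y is approximately -1.00 times as large.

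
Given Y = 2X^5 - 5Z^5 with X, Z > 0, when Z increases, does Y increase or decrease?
Y decreases

Taking the partial derivative:
∂Y/∂Z = -25Z^4

∂Y/∂Z = -25Z^4 < 0 (assuming positive values)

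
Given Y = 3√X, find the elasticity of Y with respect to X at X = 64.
Elasticity = 1/2

Elasticity = (dY/dX) · (X/Y)

dY/dX = 3/(2·√X)
At X = 64: dY/dX = 3/16, Y = 24

Elasticity = (3/16) · (64 / 24) = 1/2

Interpretation: for a small percentage change in X, the percentage change in Y is approximately 0.50 times as large.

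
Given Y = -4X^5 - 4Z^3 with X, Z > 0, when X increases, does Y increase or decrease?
Y decreases

Taking the partial derivative:
∂Y/∂X = -20X^4

∂Y/∂X = -20X^4 < 0 (assuming positive values)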